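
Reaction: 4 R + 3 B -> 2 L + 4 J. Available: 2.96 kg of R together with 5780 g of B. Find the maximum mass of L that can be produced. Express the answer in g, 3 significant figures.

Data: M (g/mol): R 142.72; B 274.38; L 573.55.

5950 g

n(R) = 2.960×1000 / 142.72 = 20.74 mol
n(B) = 5780 / 274.38 = 21.07 mol
n/ν → R: 5.185, B: 7.023; R is limiting.
n(L) = (2/4) × 20.74 = 10.37 mol
mass = 10.37 × 573.55 = 5948 g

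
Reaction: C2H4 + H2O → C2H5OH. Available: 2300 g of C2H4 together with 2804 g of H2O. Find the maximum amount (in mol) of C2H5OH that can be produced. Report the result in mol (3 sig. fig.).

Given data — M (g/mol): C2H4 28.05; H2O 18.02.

82.0 mol

n(C2H4) = 2300 / 28.05 = 82.00 mol
n(H2O) = 2804 / 18.02 = 155.6 mol
n/ν → C2H4: 82.00, H2O: 155.6; C2H4 is limiting.
n(C2H5OH) = (1/1) × 82.00 = 82.00 mol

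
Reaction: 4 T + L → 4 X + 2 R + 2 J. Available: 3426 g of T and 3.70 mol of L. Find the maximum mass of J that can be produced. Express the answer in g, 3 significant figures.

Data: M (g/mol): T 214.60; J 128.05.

948 g

n(T) = 3426 / 214.60 = 15.96 mol
n(L) = 3.700 mol
n/ν → T: 3.990, L: 3.700; L is limiting.
n(J) = (2/1) × 3.700 = 7.400 mol
mass = 7.400 × 128.05 = 947.6 g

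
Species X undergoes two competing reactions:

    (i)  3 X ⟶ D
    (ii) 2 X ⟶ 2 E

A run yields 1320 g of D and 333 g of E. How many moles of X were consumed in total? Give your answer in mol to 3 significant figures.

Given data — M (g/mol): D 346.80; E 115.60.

14.3 mol

n(D) = 1320 / 346.80 = 3.806 mol
n(E) = 333 / 115.60 = 2.881 mol
n(X) via (i) = (3/1)×3.806 = 11.42 mol
n(X) via (ii) = (2/2)×2.881 = 2.881 mol
total n(X) = 11.42 + 2.881 = 14.30 mol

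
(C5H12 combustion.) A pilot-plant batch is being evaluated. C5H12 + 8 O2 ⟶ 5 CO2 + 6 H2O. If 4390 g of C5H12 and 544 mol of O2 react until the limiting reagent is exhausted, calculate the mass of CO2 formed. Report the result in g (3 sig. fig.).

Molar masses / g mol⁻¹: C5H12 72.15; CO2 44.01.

13400 g

n(C5H12) = 4390 / 72.15 = 60.85 mol
n(O2) = 544.0 mol
n/ν → C5H12: 60.85, O2: 68.00; C5H12 is limiting.
n(CO2) = (5/1) × 60.85 = 304.3 mol
mass = 304.3 × 44.01 = 13390 g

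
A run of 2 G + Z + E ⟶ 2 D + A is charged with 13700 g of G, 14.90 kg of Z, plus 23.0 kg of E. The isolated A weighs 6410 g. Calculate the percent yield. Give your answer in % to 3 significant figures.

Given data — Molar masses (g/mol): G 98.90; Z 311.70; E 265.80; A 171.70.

78.1 %

n(G) = 13700 / 98.90 = 138.5 mol
n(Z) = 14.90×1000 / 311.70 = 47.80 mol
n(E) = 23.00×1000 / 265.80 = 86.53 mol
n/ν for G = 138.5/2 = 69.25
n/ν for Z = 47.80/1 = 47.80
n/ν for E = 86.53/1 = 86.53
Smallest n/ν is Z → limiting reagent.
theoretical n(A) = (1/1) × 47.80 = 47.80 mol → 8207 g
% yield = 6410 / 8207 × 100 = 78.10 %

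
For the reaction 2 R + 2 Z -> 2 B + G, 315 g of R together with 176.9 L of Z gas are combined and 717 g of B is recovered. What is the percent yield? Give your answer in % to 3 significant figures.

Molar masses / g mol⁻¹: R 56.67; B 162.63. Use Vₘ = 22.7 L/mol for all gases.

n(R) = 315.0 / 56.67 = 5.558 mol
n(Z) = 176.9 / 22.7 = 7.793 mol
n/ν for R = 5.558/2 = 2.779
n/ν for Z = 7.793/2 = 3.897
Smallest n/ν is R → limiting reagent.
theoretical n(B) = (2/2) × 5.558 = 5.558 mol → 903.9 g
% yield = 717 / 903.9 × 100 = 79.32 %

79.3 %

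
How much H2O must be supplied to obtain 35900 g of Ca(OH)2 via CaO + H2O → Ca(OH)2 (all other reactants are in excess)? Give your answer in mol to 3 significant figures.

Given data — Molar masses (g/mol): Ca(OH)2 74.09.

485 mol

n(Ca(OH)2) = 35900 / 74.09 = 484.5 mol
n(H2O) = (1/1) × 484.5 = 484.5 mol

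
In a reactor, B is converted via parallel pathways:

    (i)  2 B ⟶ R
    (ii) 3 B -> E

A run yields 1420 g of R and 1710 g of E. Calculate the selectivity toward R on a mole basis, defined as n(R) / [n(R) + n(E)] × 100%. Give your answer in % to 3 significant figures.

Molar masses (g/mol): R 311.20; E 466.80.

n(R) = 1420 / 311.20 = 4.563 mol
n(E) = 1710 / 466.80 = 3.663 mol
selectivity = 4.563/(4.563+3.663) × 100 = 55.47 %

55.5 %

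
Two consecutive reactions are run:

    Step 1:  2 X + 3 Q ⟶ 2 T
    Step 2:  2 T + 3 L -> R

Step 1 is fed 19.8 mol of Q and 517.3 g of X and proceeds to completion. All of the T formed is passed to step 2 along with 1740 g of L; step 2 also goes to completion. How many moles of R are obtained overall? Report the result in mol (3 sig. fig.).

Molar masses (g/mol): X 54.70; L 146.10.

Step 1:
n(Q) = 19.80 mol
n(X) = 517.3 / 54.70 = 9.457 mol
n/ν for Q = 19.80/3 = 6.600
n/ν for X = 9.457/2 = 4.729
Smallest n/ν is X → limiting reagent.
n(T) produced = (2/2) × 9.457 = 9.457 mol
Step 2:
n(T) available = 9.457 mol
n(L) = 1740 / 146.10 = 11.91 mol
n/ν for T = 9.457/2 = 4.729
n/ν for L = 11.91/3 = 3.970
Smallest n/ν is L → limiting reagent.
n(R) = (1/3) × 11.91 = 3.970 mol

3.97 mol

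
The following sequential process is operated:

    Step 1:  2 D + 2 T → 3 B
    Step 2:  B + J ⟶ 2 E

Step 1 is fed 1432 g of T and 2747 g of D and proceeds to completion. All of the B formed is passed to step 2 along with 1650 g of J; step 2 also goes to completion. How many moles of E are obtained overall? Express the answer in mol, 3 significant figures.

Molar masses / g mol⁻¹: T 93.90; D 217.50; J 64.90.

Step 1:
n(T) = 1432 / 93.90 = 15.25 mol
n(D) = 2747 / 217.50 = 12.63 mol
n/ν for T = 15.25/2 = 7.625
n/ν for D = 12.63/2 = 6.315
Smallest n/ν is D → limiting reagent.
n(B) produced = (3/2) × 12.63 = 18.95 mol
Step 2:
n(B) available = 18.95 mol
n(J) = 1650 / 64.90 = 25.42 mol
n/ν for B = 18.95/1 = 18.95
n/ν for J = 25.42/1 = 25.42
Smallest n/ν is B → limiting reagent.
n(E) = (2/1) × 18.95 = 37.90 mol

37.9 mol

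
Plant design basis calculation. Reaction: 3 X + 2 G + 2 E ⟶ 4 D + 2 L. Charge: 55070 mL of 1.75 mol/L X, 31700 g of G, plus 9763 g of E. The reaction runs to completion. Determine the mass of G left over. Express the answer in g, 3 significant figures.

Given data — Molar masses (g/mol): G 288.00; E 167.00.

14900 g

n(X) = 1.75 × 55070/1000 = 96.37 mol
n(G) = 31700 / 288.00 = 110.1 mol
n(E) = 9763 / 167.00 = 58.46 mol
n/ν → X: 32.12, G: 55.05, E: 29.23; E is limiting.
G consumed = (2/2) × 58.46 = 58.46 mol
G remaining = 110.1 − 58.46 = 51.64 mol
mass = 51.64 × 288.00 = 14870 g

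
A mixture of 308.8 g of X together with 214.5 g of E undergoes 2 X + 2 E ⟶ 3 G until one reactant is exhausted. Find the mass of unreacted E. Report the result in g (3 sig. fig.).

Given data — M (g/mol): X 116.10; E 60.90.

n(X) = 308.8 / 116.10 = 2.660 mol
n(E) = 214.5 / 60.90 = 3.522 mol
n/ν → X: 1.330, E: 1.761; X is limiting.
E consumed = (2/2) × 2.660 = 2.660 mol
E remaining = 3.522 − 2.660 = 0.8620 mol
mass = 0.8620 × 60.90 = 52.50 g

52.5 g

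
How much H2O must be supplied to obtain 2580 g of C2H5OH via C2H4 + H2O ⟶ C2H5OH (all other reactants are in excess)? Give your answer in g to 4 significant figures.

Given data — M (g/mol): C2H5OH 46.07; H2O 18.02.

1009 g

n(C2H5OH) = 2580 / 46.07 = 56.00 mol
n(H2O) = (1/1) × 56.00 = 56.00 mol
mass = 56.00 × 18.02 = 1009 g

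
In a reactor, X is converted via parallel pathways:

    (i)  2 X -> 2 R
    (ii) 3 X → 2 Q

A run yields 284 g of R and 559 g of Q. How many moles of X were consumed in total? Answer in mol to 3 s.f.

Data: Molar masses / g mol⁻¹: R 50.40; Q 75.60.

16.7 mol

n(R) = 284 / 50.40 = 5.635 mol
n(Q) = 559 / 75.60 = 7.394 mol
n(X) via (i) = (2/2)×5.635 = 5.635 mol
n(X) via (ii) = (3/2)×7.394 = 11.09 mol
total n(X) = 5.635 + 11.09 = 16.73 mol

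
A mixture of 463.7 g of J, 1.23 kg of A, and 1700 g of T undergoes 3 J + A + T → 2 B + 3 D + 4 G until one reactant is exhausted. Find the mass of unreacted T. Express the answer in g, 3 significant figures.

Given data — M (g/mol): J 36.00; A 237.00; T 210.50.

796 g

n(J) = 463.7 / 36.00 = 12.88 mol
n(A) = 1.230×1000 / 237.00 = 5.190 mol
n(T) = 1700 / 210.50 = 8.076 mol
n/ν for J = 12.88/3 = 4.293
n/ν for A = 5.190/1 = 5.190
n/ν for T = 8.076/1 = 8.076
Smallest n/ν is J → limiting reagent.
T consumed = (1/3) × 12.88 = 4.293 mol
T remaining = 8.076 − 4.293 = 3.783 mol
mass = 3.783 × 210.50 = 796.3 g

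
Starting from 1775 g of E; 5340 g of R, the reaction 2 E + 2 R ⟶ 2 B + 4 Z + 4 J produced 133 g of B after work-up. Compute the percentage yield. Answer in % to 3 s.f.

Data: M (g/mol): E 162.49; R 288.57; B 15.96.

76.3 %

n(E) = 1775 / 162.49 = 10.92 mol
n(R) = 5340 / 288.57 = 18.51 mol
n/ν → E: 5.460, R: 9.255; E is limiting.
theoretical n(B) = (2/2) × 10.92 = 10.92 mol → 174.3 g
% yield = 133 / 174.3 × 100 = 76.31 %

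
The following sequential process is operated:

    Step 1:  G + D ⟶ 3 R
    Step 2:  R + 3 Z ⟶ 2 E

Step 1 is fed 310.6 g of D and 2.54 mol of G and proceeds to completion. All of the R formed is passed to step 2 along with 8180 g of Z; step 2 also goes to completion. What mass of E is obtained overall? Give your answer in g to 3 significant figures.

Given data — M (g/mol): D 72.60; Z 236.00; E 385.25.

Step 1:
n(D) = 310.6 / 72.60 = 4.278 mol
n(G) = 2.540 mol
n/ν for D = 4.278/1 = 4.278
n/ν for G = 2.540/1 = 2.540
Smallest n/ν is G → limiting reagent.
n(R) produced = (3/1) × 2.540 = 7.620 mol
Step 2:
n(R) available = 7.620 mol
n(Z) = 8180 / 236.00 = 34.66 mol
n/ν for R = 7.620/1 = 7.620
n/ν for Z = 34.66/3 = 11.55
Smallest n/ν is R → limiting reagent.
n(E) = (2/1) × 7.620 = 15.24 mol
mass = 15.24 × 385.25 = 5871 g

5870 g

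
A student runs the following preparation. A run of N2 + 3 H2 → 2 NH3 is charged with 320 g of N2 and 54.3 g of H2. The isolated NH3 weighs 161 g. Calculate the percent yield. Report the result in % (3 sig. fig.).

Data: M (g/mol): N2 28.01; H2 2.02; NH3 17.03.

n(N2) = 320.0 / 28.01 = 11.42 mol
n(H2) = 54.30 / 2.02 = 26.88 mol
n/ν for N2 = 11.42/1 = 11.42
n/ν for H2 = 26.88/3 = 8.960
Smallest n/ν is H2 → limiting reagent.
theoretical n(NH3) = (2/3) × 26.88 = 17.92 mol → 305.2 g
% yield = 161 / 305.2 × 100 = 52.75 %

52.8 %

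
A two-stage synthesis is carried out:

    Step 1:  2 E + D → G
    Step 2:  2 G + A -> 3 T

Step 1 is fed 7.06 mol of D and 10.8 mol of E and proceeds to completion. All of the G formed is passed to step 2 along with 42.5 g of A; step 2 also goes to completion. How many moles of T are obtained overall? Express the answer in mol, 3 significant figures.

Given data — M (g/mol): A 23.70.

5.38 mol

Step 1:
n(D) = 7.060 mol
n(E) = 10.80 mol
n/ν for D = 7.060/1 = 7.060
n/ν for E = 10.80/2 = 5.400
Smallest n/ν is E → limiting reagent.
n(G) produced = (1/2) × 10.80 = 5.400 mol
Step 2:
n(G) available = 5.400 mol
n(A) = 42.50 / 23.70 = 1.793 mol
n/ν for G = 5.400/2 = 2.700
n/ν for A = 1.793/1 = 1.793
Smallest n/ν is A → limiting reagent.
n(T) = (3/1) × 1.793 = 5.379 mol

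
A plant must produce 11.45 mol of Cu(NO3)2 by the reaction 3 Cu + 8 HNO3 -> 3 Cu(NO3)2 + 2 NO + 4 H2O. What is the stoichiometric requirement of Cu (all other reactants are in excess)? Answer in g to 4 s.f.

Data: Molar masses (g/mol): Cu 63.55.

n(Cu(NO3)2) = 11.45 mol
n(Cu) = (3/3) × 11.45 = 11.45 mol
mass = 11.45 × 63.55 = 727.6 g

727.6 g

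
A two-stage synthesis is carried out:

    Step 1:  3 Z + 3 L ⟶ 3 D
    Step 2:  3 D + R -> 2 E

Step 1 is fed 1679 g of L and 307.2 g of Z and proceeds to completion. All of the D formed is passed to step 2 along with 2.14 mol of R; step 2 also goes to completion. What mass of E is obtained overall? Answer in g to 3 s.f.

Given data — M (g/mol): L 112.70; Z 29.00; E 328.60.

Step 1:
n(L) = 1679 / 112.70 = 14.90 mol
n(Z) = 307.2 / 29.00 = 10.59 mol
n/ν → L: 4.967, Z: 3.530; Z is limiting.
n(D) produced = (3/3) × 10.59 = 10.59 mol
Step 2:
n(D) available = 10.59 mol
n(R) = 2.140 mol
n/ν → D: 3.530, R: 2.140; R is limiting.
n(E) = (2/1) × 2.140 = 4.280 mol
mass = 4.280 × 328.60 = 1406 g

1410 g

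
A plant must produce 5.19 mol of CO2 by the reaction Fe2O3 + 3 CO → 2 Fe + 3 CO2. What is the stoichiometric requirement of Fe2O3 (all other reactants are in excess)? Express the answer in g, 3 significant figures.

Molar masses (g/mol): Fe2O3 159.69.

n(CO2) = 5.190 mol
n(Fe2O3) = (1/3) × 5.190 = 1.730 mol
mass = 1.730 × 159.69 = 276.3 g

276 g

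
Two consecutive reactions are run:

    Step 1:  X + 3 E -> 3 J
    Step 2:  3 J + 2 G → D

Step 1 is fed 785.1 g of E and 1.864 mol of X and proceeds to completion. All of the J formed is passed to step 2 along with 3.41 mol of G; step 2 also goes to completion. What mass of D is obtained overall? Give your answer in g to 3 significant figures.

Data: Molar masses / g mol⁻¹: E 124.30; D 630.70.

1080 g

Step 1:
n(E) = 785.1 / 124.30 = 6.316 mol
n(X) = 1.864 mol
n/ν for E = 6.316/3 = 2.105
n/ν for X = 1.864/1 = 1.864
Smallest n/ν is X → limiting reagent.
n(J) produced = (3/1) × 1.864 = 5.592 mol
Step 2:
n(J) available = 5.592 mol
n(G) = 3.410 mol
n/ν for J = 5.592/3 = 1.864
n/ν for G = 3.410/2 = 1.705
Smallest n/ν is G → limiting reagent.
n(D) = (1/2) × 3.410 = 1.705 mol
mass = 1.705 × 630.70 = 1075 g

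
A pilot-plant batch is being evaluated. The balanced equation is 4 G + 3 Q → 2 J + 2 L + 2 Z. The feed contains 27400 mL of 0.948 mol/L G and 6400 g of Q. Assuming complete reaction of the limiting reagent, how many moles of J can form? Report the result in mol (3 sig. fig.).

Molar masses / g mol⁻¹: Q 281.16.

13.0 mol

n(G) = 0.948 × 27400/1000 = 25.98 mol
n(Q) = 6400 / 281.16 = 22.76 mol
n/ν for G = 25.98/4 = 6.495
n/ν for Q = 22.76/3 = 7.587
Smallest n/ν is G → limiting reagent.
n(J) = (2/4) × 25.98 = 12.99 mol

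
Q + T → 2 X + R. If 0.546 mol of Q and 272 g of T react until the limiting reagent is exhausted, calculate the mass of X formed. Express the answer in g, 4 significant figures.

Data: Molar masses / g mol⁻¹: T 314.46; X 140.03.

152.9 g

n(Q) = 0.5460 mol
n(T) = 272.0 / 314.46 = 0.8650 mol
n/ν for Q = 0.5460/1 = 0.5460
n/ν for T = 0.8650/1 = 0.8650
Smallest n/ν is Q → limiting reagent.
n(X) = (2/1) × 0.5460 = 1.092 mol
mass = 1.092 × 140.03 = 152.9 g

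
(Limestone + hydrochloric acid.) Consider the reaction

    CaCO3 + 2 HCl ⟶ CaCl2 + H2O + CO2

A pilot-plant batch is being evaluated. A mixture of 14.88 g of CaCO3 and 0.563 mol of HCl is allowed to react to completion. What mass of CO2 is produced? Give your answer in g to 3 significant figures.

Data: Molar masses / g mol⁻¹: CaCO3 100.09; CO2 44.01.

6.54 g

n(CaCO3) = 14.88 / 100.09 = 0.1487 mol
n(HCl) = 0.5630 mol
n/ν for CaCO3 = 0.1487/1 = 0.1487
n/ν for HCl = 0.5630/2 = 0.2815
Smallest n/ν is CaCO3 → limiting reagent.
n(CO2) = (1/1) × 0.1487 = 0.1487 mol
mass = 0.1487 × 44.01 = 6.544 g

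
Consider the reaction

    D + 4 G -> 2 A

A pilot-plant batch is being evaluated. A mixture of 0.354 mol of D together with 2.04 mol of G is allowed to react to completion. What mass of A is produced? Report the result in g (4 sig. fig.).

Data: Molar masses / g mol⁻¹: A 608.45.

430.8 g

n(D) = 0.3540 mol
n(G) = 2.040 mol
n/ν → D: 0.3540, G: 0.5100; D is limiting.
n(A) = (2/1) × 0.3540 = 0.7080 mol
mass = 0.7080 × 608.45 = 430.8 g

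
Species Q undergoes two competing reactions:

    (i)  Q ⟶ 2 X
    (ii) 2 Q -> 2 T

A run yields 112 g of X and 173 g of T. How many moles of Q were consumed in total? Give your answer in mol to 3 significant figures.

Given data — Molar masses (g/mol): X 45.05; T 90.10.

n(X) = 112 / 45.05 = 2.486 mol
n(T) = 173 / 90.10 = 1.920 mol
n(Q) via (i) = (1/2)×2.486 = 1.243 mol
n(Q) via (ii) = (2/2)×1.920 = 1.920 mol
total n(Q) = 1.243 + 1.920 = 3.163 mol

3.16 mol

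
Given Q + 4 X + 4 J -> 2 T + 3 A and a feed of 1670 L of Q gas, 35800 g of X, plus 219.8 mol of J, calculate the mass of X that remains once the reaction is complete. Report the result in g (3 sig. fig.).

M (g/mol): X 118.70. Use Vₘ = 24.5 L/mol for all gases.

9710 g

n(Q) = 1670 / 24.5 = 68.16 mol
n(X) = 35800 / 118.70 = 301.6 mol
n(J) = 219.8 mol
n/ν for Q = 68.16/1 = 68.16
n/ν for X = 301.6/4 = 75.40
n/ν for J = 219.8/4 = 54.95
Smallest n/ν is J → limiting reagent.
X consumed = (4/4) × 219.8 = 219.8 mol
X remaining = 301.6 − 219.8 = 81.80 mol
mass = 81.80 × 118.70 = 9710 g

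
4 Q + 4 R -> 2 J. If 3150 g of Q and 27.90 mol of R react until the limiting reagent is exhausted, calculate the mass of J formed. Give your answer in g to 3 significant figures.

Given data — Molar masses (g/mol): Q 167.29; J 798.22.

7520 g

n(Q) = 3150 / 167.29 = 18.83 mol
n(R) = 27.90 mol
n/ν for Q = 18.83/4 = 4.708
n/ν for R = 27.90/4 = 6.975
Smallest n/ν is Q → limiting reagent.
n(J) = (2/4) × 18.83 = 9.415 mol
mass = 9.415 × 798.22 = 7515 g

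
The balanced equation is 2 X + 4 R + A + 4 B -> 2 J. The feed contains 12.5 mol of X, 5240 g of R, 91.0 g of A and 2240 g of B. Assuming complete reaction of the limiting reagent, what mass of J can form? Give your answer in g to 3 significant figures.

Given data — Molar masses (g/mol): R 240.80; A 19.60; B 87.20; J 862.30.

n(X) = 12.50 mol
n(R) = 5240 / 240.80 = 21.76 mol
n(A) = 91.00 / 19.60 = 4.643 mol
n(B) = 2240 / 87.20 = 25.69 mol
n/ν for X = 12.50/2 = 6.250
n/ν for R = 21.76/4 = 5.440
n/ν for A = 4.643/1 = 4.643
n/ν for B = 25.69/4 = 6.423
Smallest n/ν is A → limiting reagent.
n(J) = (2/1) × 4.643 = 9.286 mol
mass = 9.286 × 862.30 = 8007 g

8010 g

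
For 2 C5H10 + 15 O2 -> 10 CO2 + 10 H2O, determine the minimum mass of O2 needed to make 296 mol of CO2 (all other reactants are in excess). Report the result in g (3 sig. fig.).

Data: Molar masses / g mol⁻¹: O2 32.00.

n(CO2) = 296.0 mol
n(O2) = (15/10) × 296.0 = 444.0 mol
mass = 444.0 × 32.00 = 14210 g

14200 g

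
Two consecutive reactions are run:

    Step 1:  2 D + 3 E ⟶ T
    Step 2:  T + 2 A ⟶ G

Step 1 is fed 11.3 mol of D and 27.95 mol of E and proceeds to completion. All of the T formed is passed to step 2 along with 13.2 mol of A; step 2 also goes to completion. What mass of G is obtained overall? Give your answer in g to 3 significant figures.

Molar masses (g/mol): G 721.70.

4080 g

Step 1:
n(D) = 11.30 mol
n(E) = 27.95 mol
n/ν for D = 11.30/2 = 5.650
n/ν for E = 27.95/3 = 9.317
Smallest n/ν is D → limiting reagent.
n(T) produced = (1/2) × 11.30 = 5.650 mol
Step 2:
n(T) available = 5.650 mol
n(A) = 13.20 mol
n/ν for T = 5.650/1 = 5.650
n/ν for A = 13.20/2 = 6.600
Smallest n/ν is T → limiting reagent.
n(G) = (1/1) × 5.650 = 5.650 mol
mass = 5.650 × 721.70 = 4078 g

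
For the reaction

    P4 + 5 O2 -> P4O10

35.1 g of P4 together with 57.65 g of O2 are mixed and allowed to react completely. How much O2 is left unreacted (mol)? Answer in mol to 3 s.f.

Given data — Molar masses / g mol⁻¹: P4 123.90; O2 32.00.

0.385 mol

n(P4) = 35.10 / 123.90 = 0.2833 mol
n(O2) = 57.65 / 32.00 = 1.802 mol
n/ν for P4 = 0.2833/1 = 0.2833
n/ν for O2 = 1.802/5 = 0.3604
Smallest n/ν is P4 → limiting reagent.
O2 consumed = (5/1) × 0.2833 = 1.417 mol
O2 remaining = 1.802 − 1.417 = 0.3850 mol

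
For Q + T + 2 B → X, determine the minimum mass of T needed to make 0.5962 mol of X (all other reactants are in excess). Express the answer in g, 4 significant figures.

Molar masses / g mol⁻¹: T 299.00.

n(X) = 0.5962 mol
n(T) = (1/1) × 0.5962 = 0.5962 mol
mass = 0.5962 × 299.00 = 178.3 g

178.3 g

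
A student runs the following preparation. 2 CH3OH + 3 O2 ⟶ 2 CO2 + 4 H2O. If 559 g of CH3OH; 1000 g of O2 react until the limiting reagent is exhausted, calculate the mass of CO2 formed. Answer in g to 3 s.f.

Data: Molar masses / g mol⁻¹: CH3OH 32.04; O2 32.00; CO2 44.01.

768 g

n(CH3OH) = 559.0 / 32.04 = 17.45 mol
n(O2) = 1000 / 32.00 = 31.25 mol
n/ν → CH3OH: 8.725, O2: 10.42; CH3OH is limiting.
n(CO2) = (2/2) × 17.45 = 17.45 mol
mass = 17.45 × 44.01 = 768.0 g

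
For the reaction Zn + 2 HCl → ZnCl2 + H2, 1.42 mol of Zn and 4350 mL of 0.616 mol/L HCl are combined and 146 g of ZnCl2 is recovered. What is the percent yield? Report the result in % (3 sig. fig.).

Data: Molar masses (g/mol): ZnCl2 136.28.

80.0 %

n(Zn) = 1.420 mol
n(HCl) = 0.616 × 4350/1000 = 2.680 mol
n/ν for Zn = 1.420/1 = 1.420
n/ν for HCl = 2.680/2 = 1.340
Smallest n/ν is HCl → limiting reagent.
theoretical n(ZnCl2) = (1/2) × 2.680 = 1.340 mol → 182.6 g
% yield = 146 / 182.6 × 100 = 79.96 %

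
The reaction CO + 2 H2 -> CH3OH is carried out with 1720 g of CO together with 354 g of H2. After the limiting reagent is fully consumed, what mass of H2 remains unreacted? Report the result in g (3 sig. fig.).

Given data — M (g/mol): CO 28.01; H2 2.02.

n(CO) = 1720 / 28.01 = 61.41 mol
n(H2) = 354.0 / 2.02 = 175.2 mol
n/ν → CO: 61.41, H2: 87.60; CO is limiting.
H2 consumed = (2/1) × 61.41 = 122.8 mol
H2 remaining = 175.2 − 122.8 = 52.40 mol
mass = 52.40 × 2.02 = 105.8 g

106 g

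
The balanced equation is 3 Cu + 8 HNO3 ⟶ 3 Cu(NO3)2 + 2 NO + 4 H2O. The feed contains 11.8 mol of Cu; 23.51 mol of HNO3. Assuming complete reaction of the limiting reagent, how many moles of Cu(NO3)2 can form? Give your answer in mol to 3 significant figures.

n(Cu) = 11.80 mol
n(HNO3) = 23.51 mol
n/ν for Cu = 11.80/3 = 3.933
n/ν for HNO3 = 23.51/8 = 2.939
Smallest n/ν is HNO3 → limiting reagent.
n(Cu(NO3)2) = (3/8) × 23.51 = 8.816 mol

8.82 mol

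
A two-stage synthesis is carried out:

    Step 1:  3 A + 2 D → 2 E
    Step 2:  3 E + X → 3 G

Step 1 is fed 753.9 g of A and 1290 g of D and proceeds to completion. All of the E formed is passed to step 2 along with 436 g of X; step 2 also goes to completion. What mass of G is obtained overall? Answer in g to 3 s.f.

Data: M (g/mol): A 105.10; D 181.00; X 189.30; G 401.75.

1920 g

Step 1:
n(A) = 753.9 / 105.10 = 7.173 mol
n(D) = 1290 / 181.00 = 7.127 mol
n/ν for A = 7.173/3 = 2.391
n/ν for D = 7.127/2 = 3.564
Smallest n/ν is A → limiting reagent.
n(E) produced = (2/3) × 7.173 = 4.782 mol
Step 2:
n(E) available = 4.782 mol
n(X) = 436.0 / 189.30 = 2.303 mol
n/ν for E = 4.782/3 = 1.594
n/ν for X = 2.303/1 = 2.303
Smallest n/ν is E → limiting reagent.
n(G) = (3/3) × 4.782 = 4.782 mol
mass = 4.782 × 401.75 = 1921 g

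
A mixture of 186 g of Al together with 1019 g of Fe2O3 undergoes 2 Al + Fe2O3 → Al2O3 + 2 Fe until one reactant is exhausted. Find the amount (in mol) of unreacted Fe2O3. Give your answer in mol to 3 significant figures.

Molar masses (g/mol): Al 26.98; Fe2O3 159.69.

n(Al) = 186.0 / 26.98 = 6.894 mol
n(Fe2O3) = 1019 / 159.69 = 6.381 mol
n/ν for Al = 6.894/2 = 3.447
n/ν for Fe2O3 = 6.381/1 = 6.381
Smallest n/ν is Al → limiting reagent.
Fe2O3 consumed = (1/2) × 6.894 = 3.447 mol
Fe2O3 remaining = 6.381 − 3.447 = 2.934 mol

2.93 mol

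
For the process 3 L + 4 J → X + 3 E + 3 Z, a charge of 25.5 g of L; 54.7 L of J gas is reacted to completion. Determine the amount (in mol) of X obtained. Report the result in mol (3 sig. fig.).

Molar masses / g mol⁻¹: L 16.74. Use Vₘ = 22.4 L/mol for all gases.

0.508 mol

n(L) = 25.50 / 16.74 = 1.523 mol
n(J) = 54.70 / 22.4 = 2.442 mol
n/ν for L = 1.523/3 = 0.5077
n/ν for J = 2.442/4 = 0.6105
Smallest n/ν is L → limiting reagent.
n(X) = (1/3) × 1.523 = 0.5077 mol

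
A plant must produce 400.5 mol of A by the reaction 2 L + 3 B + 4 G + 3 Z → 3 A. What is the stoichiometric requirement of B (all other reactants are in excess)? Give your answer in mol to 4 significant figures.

n(A) = 400.5 mol
n(B) = (3/3) × 400.5 = 400.5 mol

400.5 mol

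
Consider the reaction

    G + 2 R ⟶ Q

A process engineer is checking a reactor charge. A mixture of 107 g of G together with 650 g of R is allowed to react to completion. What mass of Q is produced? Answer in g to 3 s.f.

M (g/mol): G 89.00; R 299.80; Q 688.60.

n(G) = 107.0 / 89.00 = 1.202 mol
n(R) = 650.0 / 299.80 = 2.168 mol
n/ν for G = 1.202/1 = 1.202
n/ν for R = 2.168/2 = 1.084
Smallest n/ν is R → limiting reagent.
n(Q) = (1/2) × 2.168 = 1.084 mol
mass = 1.084 × 688.60 = 746.4 g

746 g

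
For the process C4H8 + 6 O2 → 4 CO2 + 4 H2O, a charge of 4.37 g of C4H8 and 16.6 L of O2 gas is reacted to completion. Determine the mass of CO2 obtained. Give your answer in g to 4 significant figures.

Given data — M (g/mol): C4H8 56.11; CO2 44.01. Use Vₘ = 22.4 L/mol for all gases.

13.71 g

n(C4H8) = 4.370 / 56.11 = 0.07788 mol
n(O2) = 16.60 / 22.4 = 0.7411 mol
n/ν for C4H8 = 0.07788/1 = 0.07788
n/ν for O2 = 0.7411/6 = 0.1235
Smallest n/ν is C4H8 → limiting reagent.
n(CO2) = (4/1) × 0.07788 = 0.3115 mol
mass = 0.3115 × 44.01 = 13.71 g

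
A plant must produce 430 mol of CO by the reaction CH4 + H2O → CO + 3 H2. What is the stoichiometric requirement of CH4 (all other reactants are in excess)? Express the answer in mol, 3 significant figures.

430 mol

n(CO) = 430.0 mol
n(CH4) = (1/1) × 430.0 = 430.0 mol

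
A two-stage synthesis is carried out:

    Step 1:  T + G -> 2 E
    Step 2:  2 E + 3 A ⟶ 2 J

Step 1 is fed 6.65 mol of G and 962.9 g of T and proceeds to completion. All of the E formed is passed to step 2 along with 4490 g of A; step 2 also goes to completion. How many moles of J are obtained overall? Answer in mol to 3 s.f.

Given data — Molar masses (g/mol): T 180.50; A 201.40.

Step 1:
n(G) = 6.650 mol
n(T) = 962.9 / 180.50 = 5.335 mol
n/ν for G = 6.650/1 = 6.650
n/ν for T = 5.335/1 = 5.335
Smallest n/ν is T → limiting reagent.
n(E) produced = (2/1) × 5.335 = 10.67 mol
Step 2:
n(E) available = 10.67 mol
n(A) = 4490 / 201.40 = 22.29 mol
n/ν for E = 10.67/2 = 5.335
n/ν for A = 22.29/3 = 7.430
Smallest n/ν is E → limiting reagent.
n(J) = (2/2) × 10.67 = 10.67 mol

10.7 mol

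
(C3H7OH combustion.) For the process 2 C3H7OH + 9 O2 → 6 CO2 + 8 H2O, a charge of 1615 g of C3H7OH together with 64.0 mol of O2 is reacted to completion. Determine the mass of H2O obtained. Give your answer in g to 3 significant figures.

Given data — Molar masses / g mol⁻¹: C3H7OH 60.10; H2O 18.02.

n(C3H7OH) = 1615 / 60.10 = 26.87 mol
n(O2) = 64.00 mol
n/ν for C3H7OH = 26.87/2 = 13.44
n/ν for O2 = 64.00/9 = 7.111
Smallest n/ν is O2 → limiting reagent.
n(H2O) = (8/9) × 64.00 = 56.89 mol
mass = 56.89 × 18.02 = 1025 g

1030 g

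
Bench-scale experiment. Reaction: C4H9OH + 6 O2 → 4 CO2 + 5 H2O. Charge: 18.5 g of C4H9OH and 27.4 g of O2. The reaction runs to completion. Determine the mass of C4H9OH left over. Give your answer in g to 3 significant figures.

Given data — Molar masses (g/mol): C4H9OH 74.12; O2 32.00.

n(C4H9OH) = 18.50 / 74.12 = 0.2496 mol
n(O2) = 27.40 / 32.00 = 0.8563 mol
n/ν for C4H9OH = 0.2496/1 = 0.2496
n/ν for O2 = 0.8563/6 = 0.1427
Smallest n/ν is O2 → limiting reagent.
C4H9OH consumed = (1/6) × 0.8563 = 0.1427 mol
C4H9OH remaining = 0.2496 − 0.1427 = 0.1069 mol
mass = 0.1069 × 74.12 = 7.923 g

7.92 g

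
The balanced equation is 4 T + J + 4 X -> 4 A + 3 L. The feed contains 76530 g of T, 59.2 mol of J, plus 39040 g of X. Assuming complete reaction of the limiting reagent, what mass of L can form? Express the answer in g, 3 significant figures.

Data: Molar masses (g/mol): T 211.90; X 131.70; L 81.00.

14400 g

n(T) = 76530 / 211.90 = 361.2 mol
n(J) = 59.20 mol
n(X) = 39040 / 131.70 = 296.4 mol
n/ν → T: 90.30, J: 59.20, X: 74.10; J is limiting.
n(L) = (3/1) × 59.20 = 177.6 mol
mass = 177.6 × 81.00 = 14390 g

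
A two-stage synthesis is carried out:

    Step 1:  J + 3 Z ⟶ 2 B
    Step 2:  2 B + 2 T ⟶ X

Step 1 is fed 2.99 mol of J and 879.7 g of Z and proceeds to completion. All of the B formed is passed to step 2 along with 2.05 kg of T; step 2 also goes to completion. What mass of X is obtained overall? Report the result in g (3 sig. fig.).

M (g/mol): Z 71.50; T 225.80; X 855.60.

2560 g

Step 1:
n(J) = 2.990 mol
n(Z) = 879.7 / 71.50 = 12.30 mol
n/ν for J = 2.990/1 = 2.990
n/ν for Z = 12.30/3 = 4.100
Smallest n/ν is J → limiting reagent.
n(B) produced = (2/1) × 2.990 = 5.980 mol
Step 2:
n(B) available = 5.980 mol
n(T) = 2.050×1000 / 225.80 = 9.079 mol
n/ν for B = 5.980/2 = 2.990
n/ν for T = 9.079/2 = 4.540
Smallest n/ν is B → limiting reagent.
n(X) = (1/2) × 5.980 = 2.990 mol
mass = 2.990 × 855.60 = 2558 g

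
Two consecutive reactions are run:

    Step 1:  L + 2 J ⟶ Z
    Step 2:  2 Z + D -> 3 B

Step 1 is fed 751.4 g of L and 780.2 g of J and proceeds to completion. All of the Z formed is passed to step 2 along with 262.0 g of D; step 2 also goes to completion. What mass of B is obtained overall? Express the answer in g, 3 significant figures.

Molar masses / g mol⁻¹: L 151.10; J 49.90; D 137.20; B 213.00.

1220 g

Step 1:
n(L) = 751.4 / 151.10 = 4.973 mol
n(J) = 780.2 / 49.90 = 15.64 mol
n/ν for L = 4.973/1 = 4.973
n/ν for J = 15.64/2 = 7.820
Smallest n/ν is L → limiting reagent.
n(Z) produced = (1/1) × 4.973 = 4.973 mol
Step 2:
n(Z) available = 4.973 mol
n(D) = 262.0 / 137.20 = 1.910 mol
n/ν for Z = 4.973/2 = 2.487
n/ν for D = 1.910/1 = 1.910
Smallest n/ν is D → limiting reagent.
n(B) = (3/1) × 1.910 = 5.730 mol
mass = 5.730 × 213.00 = 1220 g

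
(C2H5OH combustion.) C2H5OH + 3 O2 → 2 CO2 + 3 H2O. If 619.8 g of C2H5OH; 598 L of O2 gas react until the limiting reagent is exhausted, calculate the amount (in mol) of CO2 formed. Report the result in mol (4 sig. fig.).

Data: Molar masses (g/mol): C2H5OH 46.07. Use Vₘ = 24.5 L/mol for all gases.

16.27 mol

n(C2H5OH) = 619.8 / 46.07 = 13.45 mol
n(O2) = 598.0 / 24.5 = 24.41 mol
n/ν for C2H5OH = 13.45/1 = 13.45
n/ν for O2 = 24.41/3 = 8.137
Smallest n/ν is O2 → limiting reagent.
n(CO2) = (2/3) × 24.41 = 16.27 mol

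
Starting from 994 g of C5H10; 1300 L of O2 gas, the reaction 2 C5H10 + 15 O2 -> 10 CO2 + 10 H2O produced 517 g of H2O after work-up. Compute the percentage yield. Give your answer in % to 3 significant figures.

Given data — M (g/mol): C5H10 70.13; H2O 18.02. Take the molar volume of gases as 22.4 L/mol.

n(C5H10) = 994.0 / 70.13 = 14.17 mol
n(O2) = 1300 / 22.4 = 58.04 mol
n/ν for C5H10 = 14.17/2 = 7.085
n/ν for O2 = 58.04/15 = 3.869
Smallest n/ν is O2 → limiting reagent.
theoretical n(H2O) = (10/15) × 58.04 = 38.69 mol → 697.2 g
% yield = 517 / 697.2 × 100 = 74.15 %

74.2 %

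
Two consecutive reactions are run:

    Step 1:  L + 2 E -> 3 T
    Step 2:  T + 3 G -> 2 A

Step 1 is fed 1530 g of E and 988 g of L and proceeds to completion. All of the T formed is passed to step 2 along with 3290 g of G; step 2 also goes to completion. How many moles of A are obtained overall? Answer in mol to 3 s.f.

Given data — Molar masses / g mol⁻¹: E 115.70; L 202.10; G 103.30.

21.2 mol

Step 1:
n(E) = 1530 / 115.70 = 13.22 mol
n(L) = 988.0 / 202.10 = 4.889 mol
n/ν for E = 13.22/2 = 6.610
n/ν for L = 4.889/1 = 4.889
Smallest n/ν is L → limiting reagent.
n(T) produced = (3/1) × 4.889 = 14.67 mol
Step 2:
n(T) available = 14.67 mol
n(G) = 3290 / 103.30 = 31.85 mol
n/ν for T = 14.67/1 = 14.67
n/ν for G = 31.85/3 = 10.62
Smallest n/ν is G → limiting reagent.
n(A) = (2/3) × 31.85 = 21.23 mol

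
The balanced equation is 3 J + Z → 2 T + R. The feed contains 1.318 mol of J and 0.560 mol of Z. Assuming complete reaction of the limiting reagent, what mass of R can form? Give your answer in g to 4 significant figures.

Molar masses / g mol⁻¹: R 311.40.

n(J) = 1.318 mol
n(Z) = 0.5600 mol
n/ν for J = 1.318/3 = 0.4393
n/ν for Z = 0.5600/1 = 0.5600
Smallest n/ν is J → limiting reagent.
n(R) = (1/3) × 1.318 = 0.4393 mol
mass = 0.4393 × 311.40 = 136.8 g

136.8 g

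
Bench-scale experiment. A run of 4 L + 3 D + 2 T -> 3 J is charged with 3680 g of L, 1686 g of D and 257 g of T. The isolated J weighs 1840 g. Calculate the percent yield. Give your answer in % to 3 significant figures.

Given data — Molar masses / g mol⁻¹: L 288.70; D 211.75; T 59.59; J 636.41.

44.7 %

n(L) = 3680 / 288.70 = 12.75 mol
n(D) = 1686 / 211.75 = 7.962 mol
n(T) = 257.0 / 59.59 = 4.313 mol
n/ν → L: 3.188, D: 2.654, T: 2.157; T is limiting.
theoretical n(J) = (3/2) × 4.313 = 6.470 mol → 4118 g
% yield = 1840 / 4118 × 100 = 44.68 %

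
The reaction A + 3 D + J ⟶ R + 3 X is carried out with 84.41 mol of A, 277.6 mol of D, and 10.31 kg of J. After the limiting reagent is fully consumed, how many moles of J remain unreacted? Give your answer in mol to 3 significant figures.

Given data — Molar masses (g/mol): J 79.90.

44.6 mol

n(A) = 84.41 mol
n(D) = 277.6 mol
n(J) = 10.31×1000 / 79.90 = 129.0 mol
n/ν for A = 84.41/1 = 84.41
n/ν for D = 277.6/3 = 92.53
n/ν for J = 129.0/1 = 129.0
Smallest n/ν is A → limiting reagent.
J consumed = (1/1) × 84.41 = 84.41 mol
J remaining = 129.0 − 84.41 = 44.59 mol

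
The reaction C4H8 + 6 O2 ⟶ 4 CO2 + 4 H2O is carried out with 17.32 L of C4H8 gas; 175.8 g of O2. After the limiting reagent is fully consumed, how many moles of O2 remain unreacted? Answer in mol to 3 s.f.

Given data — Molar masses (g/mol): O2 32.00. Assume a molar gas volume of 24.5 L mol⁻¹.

n(C4H8) = 17.32 / 24.5 = 0.7069 mol
n(O2) = 175.8 / 32.00 = 5.494 mol
n/ν for C4H8 = 0.7069/1 = 0.7069
n/ν for O2 = 5.494/6 = 0.9157
Smallest n/ν is C4H8 → limiting reagent.
O2 consumed = (6/1) × 0.7069 = 4.241 mol
O2 remaining = 5.494 − 4.241 = 1.253 mol

1.25 mol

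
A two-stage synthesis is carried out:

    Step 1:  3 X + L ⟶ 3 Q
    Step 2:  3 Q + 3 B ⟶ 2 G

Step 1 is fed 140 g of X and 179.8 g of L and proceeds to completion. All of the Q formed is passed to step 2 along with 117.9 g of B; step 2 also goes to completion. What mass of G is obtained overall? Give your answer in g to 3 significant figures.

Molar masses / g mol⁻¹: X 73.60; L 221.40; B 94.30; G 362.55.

302 g

Step 1:
n(X) = 140.0 / 73.60 = 1.902 mol
n(L) = 179.8 / 221.40 = 0.8121 mol
n/ν → X: 0.6340, L: 0.8121; X is limiting.
n(Q) produced = (3/3) × 1.902 = 1.902 mol
Step 2:
n(Q) available = 1.902 mol
n(B) = 117.9 / 94.30 = 1.250 mol
n/ν → Q: 0.6340, B: 0.4167; B is limiting.
n(G) = (2/3) × 1.250 = 0.8333 mol
mass = 0.8333 × 362.55 = 302.1 g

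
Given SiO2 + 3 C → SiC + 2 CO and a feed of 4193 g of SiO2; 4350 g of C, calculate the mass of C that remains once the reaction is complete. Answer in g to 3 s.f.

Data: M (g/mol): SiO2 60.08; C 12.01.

n(SiO2) = 4193 / 60.08 = 69.79 mol
n(C) = 4350 / 12.01 = 362.2 mol
n/ν for SiO2 = 69.79/1 = 69.79
n/ν for C = 362.2/3 = 120.7
Smallest n/ν is SiO2 → limiting reagent.
C consumed = (3/1) × 69.79 = 209.4 mol
C remaining = 362.2 − 209.4 = 152.8 mol
mass = 152.8 × 12.01 = 1835 g

1840 g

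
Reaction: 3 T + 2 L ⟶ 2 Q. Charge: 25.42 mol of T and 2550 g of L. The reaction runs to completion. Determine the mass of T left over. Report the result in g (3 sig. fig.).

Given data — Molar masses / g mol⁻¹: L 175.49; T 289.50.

1050 g

n(T) = 25.42 mol
n(L) = 2550 / 175.49 = 14.53 mol
n/ν for T = 25.42/3 = 8.473
n/ν for L = 14.53/2 = 7.265
Smallest n/ν is L → limiting reagent.
T consumed = (3/2) × 14.53 = 21.80 mol
T remaining = 25.42 − 21.80 = 3.620 mol
mass = 3.620 × 289.50 = 1048 g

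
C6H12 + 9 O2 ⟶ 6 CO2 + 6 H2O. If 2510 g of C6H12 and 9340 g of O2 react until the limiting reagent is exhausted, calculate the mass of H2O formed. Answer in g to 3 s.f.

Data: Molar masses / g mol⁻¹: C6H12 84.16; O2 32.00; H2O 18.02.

3220 g

n(C6H12) = 2510 / 84.16 = 29.82 mol
n(O2) = 9340 / 32.00 = 291.9 mol
n/ν for C6H12 = 29.82/1 = 29.82
n/ν for O2 = 291.9/9 = 32.43
Smallest n/ν is C6H12 → limiting reagent.
n(H2O) = (6/1) × 29.82 = 178.9 mol
mass = 178.9 × 18.02 = 3224 g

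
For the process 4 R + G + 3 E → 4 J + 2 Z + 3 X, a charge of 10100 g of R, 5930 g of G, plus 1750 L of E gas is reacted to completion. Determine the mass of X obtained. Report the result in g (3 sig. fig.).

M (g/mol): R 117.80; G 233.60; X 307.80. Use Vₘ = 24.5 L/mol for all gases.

19800 g

n(R) = 10100 / 117.80 = 85.74 mol
n(G) = 5930 / 233.60 = 25.39 mol
n(E) = 1750 / 24.5 = 71.43 mol
n/ν → R: 21.44, G: 25.39, E: 23.81; R is limiting.
n(X) = (3/4) × 85.74 = 64.31 mol
mass = 64.31 × 307.80 = 19790 g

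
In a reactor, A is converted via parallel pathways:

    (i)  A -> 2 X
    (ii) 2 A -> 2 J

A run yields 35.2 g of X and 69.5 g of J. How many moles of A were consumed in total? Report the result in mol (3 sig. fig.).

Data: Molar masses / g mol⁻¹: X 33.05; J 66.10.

n(X) = 35.2 / 33.05 = 1.065 mol
n(J) = 69.5 / 66.10 = 1.051 mol
n(A) via (i) = (1/2)×1.065 = 0.5325 mol
n(A) via (ii) = (2/2)×1.051 = 1.051 mol
total n(A) = 0.5325 + 1.051 = 1.584 mol

1.58 mol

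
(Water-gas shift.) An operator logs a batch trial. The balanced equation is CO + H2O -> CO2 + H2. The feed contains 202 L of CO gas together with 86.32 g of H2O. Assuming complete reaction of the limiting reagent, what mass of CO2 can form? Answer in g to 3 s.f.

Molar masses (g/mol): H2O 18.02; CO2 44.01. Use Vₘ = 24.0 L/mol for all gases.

211 g

n(CO) = 202.0 / 24.0 = 8.417 mol
n(H2O) = 86.32 / 18.02 = 4.790 mol
n/ν → CO: 8.417, H2O: 4.790; H2O is limiting.
n(CO2) = (1/1) × 4.790 = 4.790 mol
mass = 4.790 × 44.01 = 210.8 g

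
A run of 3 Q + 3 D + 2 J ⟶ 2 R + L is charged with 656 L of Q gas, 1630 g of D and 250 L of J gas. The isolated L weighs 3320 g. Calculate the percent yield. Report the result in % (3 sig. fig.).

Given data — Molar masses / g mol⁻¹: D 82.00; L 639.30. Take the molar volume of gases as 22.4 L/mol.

n(Q) = 656.0 / 22.4 = 29.29 mol
n(D) = 1630 / 82.00 = 19.88 mol
n(J) = 250.0 / 22.4 = 11.16 mol
n/ν → Q: 9.763, D: 6.627, J: 5.580; J is limiting.
theoretical n(L) = (1/2) × 11.16 = 5.580 mol → 3567 g
% yield = 3320 / 3567 × 100 = 93.08 %

93.1 %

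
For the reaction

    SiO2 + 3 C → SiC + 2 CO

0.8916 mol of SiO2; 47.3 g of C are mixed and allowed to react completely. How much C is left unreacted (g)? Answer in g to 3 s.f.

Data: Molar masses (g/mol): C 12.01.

n(SiO2) = 0.8916 mol
n(C) = 47.30 / 12.01 = 3.938 mol
n/ν for SiO2 = 0.8916/1 = 0.8916
n/ν for C = 3.938/3 = 1.313
Smallest n/ν is SiO2 → limiting reagent.
C consumed = (3/1) × 0.8916 = 2.675 mol
C remaining = 3.938 − 2.675 = 1.263 mol
mass = 1.263 × 12.01 = 15.17 g

15.2 g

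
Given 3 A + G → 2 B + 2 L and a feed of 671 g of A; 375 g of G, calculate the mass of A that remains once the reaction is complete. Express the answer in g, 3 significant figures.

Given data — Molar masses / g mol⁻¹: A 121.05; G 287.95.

n(A) = 671.0 / 121.05 = 5.543 mol
n(G) = 375.0 / 287.95 = 1.302 mol
n/ν for A = 5.543/3 = 1.848
n/ν for G = 1.302/1 = 1.302
Smallest n/ν is G → limiting reagent.
A consumed = (3/1) × 1.302 = 3.906 mol
A remaining = 5.543 − 3.906 = 1.637 mol
mass = 1.637 × 121.05 = 198.2 g

198 g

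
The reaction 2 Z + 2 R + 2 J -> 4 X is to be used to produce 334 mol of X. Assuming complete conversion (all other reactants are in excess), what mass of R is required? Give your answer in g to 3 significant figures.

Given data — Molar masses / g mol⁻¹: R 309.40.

51700 g

n(X) = 334.0 mol
n(R) = (2/4) × 334.0 = 167.0 mol
mass = 167.0 × 309.40 = 51670 g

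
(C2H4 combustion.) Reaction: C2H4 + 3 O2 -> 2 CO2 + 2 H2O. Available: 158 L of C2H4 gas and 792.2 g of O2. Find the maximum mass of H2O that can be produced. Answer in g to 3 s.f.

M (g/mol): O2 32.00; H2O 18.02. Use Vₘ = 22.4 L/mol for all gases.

254 g

n(C2H4) = 158.0 / 22.4 = 7.054 mol
n(O2) = 792.2 / 32.00 = 24.76 mol
n/ν for C2H4 = 7.054/1 = 7.054
n/ν for O2 = 24.76/3 = 8.253
Smallest n/ν is C2H4 → limiting reagent.
n(H2O) = (2/1) × 7.054 = 14.11 mol
mass = 14.11 × 18.02 = 254.3 g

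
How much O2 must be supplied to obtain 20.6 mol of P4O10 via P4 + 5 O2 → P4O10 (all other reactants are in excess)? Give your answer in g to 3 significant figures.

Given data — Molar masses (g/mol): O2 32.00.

n(P4O10) = 20.60 mol
n(O2) = (5/1) × 20.60 = 103.0 mol
mass = 103.0 × 32.00 = 3296 g

3300 g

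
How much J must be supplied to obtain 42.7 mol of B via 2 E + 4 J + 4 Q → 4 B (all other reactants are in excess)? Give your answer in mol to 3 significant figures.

42.7 mol

n(B) = 42.70 mol
n(J) = (4/4) × 42.70 = 42.70 mol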